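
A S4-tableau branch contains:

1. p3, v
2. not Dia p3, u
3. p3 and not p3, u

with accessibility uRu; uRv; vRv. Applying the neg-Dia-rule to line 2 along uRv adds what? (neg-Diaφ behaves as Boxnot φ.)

not p3, v

neg-Diaφ behaves as Boxnot φ: propagate the negated body to each accessible world.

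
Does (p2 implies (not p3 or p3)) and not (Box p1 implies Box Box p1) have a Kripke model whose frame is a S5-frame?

Unsatisfiable (every branch closes)

1. (p2 implies (not p3 or p3)) and not (Box p1 implies Box Box p1), u
2. p2 implies (not p3 or p3), u   [and-rule on 1]
3. not (Box p1 implies Box Box p1), u   [and-rule on 1]
4. Box p1, u   [neg-implies-rule on 3]
5. not Box Box p1, u   [neg-implies-rule on 3]
6. p1, u   [Box-rule on 4 via uRu]
7. not p3 or p3, u   [implies-rule on 2 (branches; this branch)]
8. p3, u   [or-rule on 7 (branches; this branch)]
9. not Box p1, v   [neg-Box-rule on 5: fresh world v, uRv]
10. p1, v   [Box-rule on 4 via uRv]
11. not p1, w   [neg-Box-rule on 9: fresh world w, vRw]
12. p1, w   [Box-rule on 4 via uRw]
Accessibility: uRu, uRv, uRw, vRu, vRv, vRw, wRu, wRv, wRw
Branch closes: p1 and not p1 both at w.
All branches of the tableau close; one closing branch shown above.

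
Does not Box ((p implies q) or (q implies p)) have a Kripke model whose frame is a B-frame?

No, unsatisfiable

1. not Box ((p implies q) or (q implies p)), w0
2. not ((p implies q) or (q implies p)), w1   [neg-Box-rule on 1: fresh world w1, w0Rw1]
3. not (p implies q), w1   [neg-or-rule on 2]
4. not (q implies p), w1   [neg-or-rule on 2]
5. p, w1   [neg-implies-rule on 3]
6. not q, w1   [neg-implies-rule on 3]
7. q, w1   [neg-implies-rule on 4]
8. not p, w1   [neg-implies-rule on 4]
Accessibility: w0Rw0, w0Rw1, w1Rw0, w1Rw1
Branch closes: q and not q both at w1.
(One branch shown.) All branches close.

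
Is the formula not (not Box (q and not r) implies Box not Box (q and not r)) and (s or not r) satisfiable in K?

Satisfiable (open branch found)

1. not (not Box (q and not r) implies Box not Box (q and not r)) and (s or not r), 0
2. not (not Box (q and not r) implies Box not Box (q and not r)), 0
3. s or not r, 0
4. not Box (q and not r), 0
5. not Box not Box (q and not r), 0
6. not r, 0
7. not (q and not r), 1
8. r, 1
9. Box (q and not r), 2
Accessibility: 0R1, 0R2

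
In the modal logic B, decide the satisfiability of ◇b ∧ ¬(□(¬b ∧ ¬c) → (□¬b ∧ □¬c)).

No, unsatisfiable

1. ◇b ∧ ¬(□(¬b ∧ ¬c) → (□¬b ∧ □¬c)), u
2. ◇b, u
3. ¬(□(¬b ∧ ¬c) → (□¬b ∧ □¬c)), u
4. □(¬b ∧ ¬c), u
5. ¬(□¬b ∧ □¬c), u
6. ¬b ∧ ¬c, u
7. ¬b, u
8. ¬c, u
9. ¬□¬c, u
10. b, v
11. ¬b ∧ ¬c, v
12. ¬b, v
13. ¬c, v
Accessibility: uRu, uRv, vRu, vRv
Branch closes: b and ¬b both at v.
All branches of the tableau close; one closing branch shown above.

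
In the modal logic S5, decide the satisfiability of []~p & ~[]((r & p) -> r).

1. []~p & ~[]((r & p) -> r), 0
2. []~p, 0
3. ~[]((r & p) -> r), 0
4. ~p, 0
5. ~((r & p) -> r), 1
6. r & p, 1
7. ~r, 1
8. r, 1
9. p, 1
Accessibility: 0R0, 0R1, 1R0, 1R1
Branch closes: r and ~r both at 1.
(One branch shown.) All branches close.

Unsatisfiable (every branch closes)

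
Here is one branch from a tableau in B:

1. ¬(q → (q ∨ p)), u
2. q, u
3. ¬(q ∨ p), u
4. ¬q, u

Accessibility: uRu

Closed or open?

Both q and ¬q appear at u.

Yes, closed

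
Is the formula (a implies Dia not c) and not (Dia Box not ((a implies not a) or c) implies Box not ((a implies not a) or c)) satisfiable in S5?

Unsatisfiable

1. (a implies Dia not c) and not (Dia Box not ((a implies not a) or c) implies Box not ((a implies not a) or c)), u
2. a implies Dia not c, u
3. not (Dia Box not ((a implies not a) or c) implies Box not ((a implies not a) or c)), u
4. Dia Box not ((a implies not a) or c), u
5. not Box not ((a implies not a) or c), u
6. Dia not c, u
7. Box not ((a implies not a) or c), v
8. not ((a implies not a) or c), u
9. not (a implies not a), u
10. not c, u
11. a, u
12. not ((a implies not a) or c), v
13. not (a implies not a), v
14. not c, v
15. a, v
16. (a implies not a) or c, w
17. not ((a implies not a) or c), w
18. not (a implies not a), w
19. not c, w
20. a, w
21. a implies not a, w
22. not a, w
Accessibility: uRu, uRv, uRw, vRu, vRv, vRw, wRu, wRv, wRw
Branch closes: a and not a both at w.
All branches of the tableau close; one closing branch shown above.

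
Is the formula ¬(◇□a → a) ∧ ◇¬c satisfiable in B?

No, unsatisfiable

1. ¬(◇□a → a) ∧ ◇¬c, u
2. ¬(◇□a → a), u
3. ◇¬c, u
4. ◇□a, u
5. ¬a, u
6. ¬c, v
7. □a, w
8. a, u
Accessibility: uRu, uRv, uRw, vRu, vRv, wRu, wRw
Branch closes: a and ¬a both at u.
All branches of the tableau close; one closing branch shown above.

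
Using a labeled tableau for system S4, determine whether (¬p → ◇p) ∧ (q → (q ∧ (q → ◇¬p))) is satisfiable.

Satisfiable

1. (¬p → ◇p) ∧ (q → (q ∧ (q → ◇¬p))), 0
2. ¬p → ◇p, 0
3. q → (q ∧ (q → ◇¬p)), 0
4. ◇p, 0
5. q ∧ (q → ◇¬p), 0
6. q, 0
7. q → ◇¬p, 0
8. ◇¬p, 0
9. p, 1
10. ¬p, 2
Accessibility: 0R0, 0R1, 0R2, 1R1, 2R2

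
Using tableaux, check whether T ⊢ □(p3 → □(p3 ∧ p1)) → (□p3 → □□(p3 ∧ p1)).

Valid in T

Tableau for the negation ¬(□(p3 → □(p3 ∧ p1)) → (□p3 → □□(p3 ∧ p1))):
1. ¬(□(p3 → □(p3 ∧ p1)) → (□p3 → □□(p3 ∧ p1))), 0
2. □(p3 → □(p3 ∧ p1)), 0   [¬→-rule on 1]
3. ¬(□p3 → □□(p3 ∧ p1)), 0   [¬→-rule on 1]
4. □p3, 0   [¬→-rule on 3]
5. ¬□□(p3 ∧ p1), 0   [¬→-rule on 3]
6. p3 → □(p3 ∧ p1), 0   [□-rule on 2 via 0R0]
7. p3, 0   [□-rule on 4 via 0R0]
8. □(p3 ∧ p1), 0   [→-rule on 6 (branches; this branch)]
9. p3 ∧ p1, 0   [□-rule on 8 via 0R0]
10. p1, 0   [∧-rule on 9]
11. ¬□(p3 ∧ p1), 1   [¬□-rule on 5: fresh world 1, 0R1]
12. p3 → □(p3 ∧ p1), 1   [□-rule on 2 via 0R1]
13. p3, 1   [□-rule on 4 via 0R1]
14. p3 ∧ p1, 1   [□-rule on 8 via 0R1]
15. p1, 1   [∧-rule on 14]
16. □(p3 ∧ p1), 1   [→-rule on 12 (branches; this branch)]
17. ¬(p3 ∧ p1), 2   [¬□-rule on 11: fresh world 2, 1R2]
18. p3 ∧ p1, 2   [□-rule on 16 via 1R2]
19. p3, 2   [∧-rule on 18]
20. p1, 2   [∧-rule on 18]
21. ¬p1, 2   [¬∧-rule on 17 (branches; this branch)]
Accessibility: 0R0, 0R1, 1R1, 1R2, 2R2
Branch closes: p1 and ¬p1 both at 2.
All branches of the negation close; one closing branch shown above.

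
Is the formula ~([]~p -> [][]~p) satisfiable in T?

Satisfiable

1. ~([]~p -> [][]~p), w0
2. []~p, w0   [~->-rule on 1]
3. ~[][]~p, w0   [~->-rule on 1]
4. ~p, w0   [[]-rule on 2 via w0Rw0]
5. ~[]~p, w1   [~[]-rule on 3: fresh world w1, w0Rw1]
6. ~p, w1   [[]-rule on 2 via w0Rw1]
7. p, w2   [~[]-rule on 5: fresh world w2, w1Rw2]
Accessibility: w0Rw0, w0Rw1, w1Rw1, w1Rw2, w2Rw2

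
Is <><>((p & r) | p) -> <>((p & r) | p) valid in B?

Tableau for the negation ~(<><>((p & r) | p) -> <>((p & r) | p)):
1. ~(<><>((p & r) | p) -> <>((p & r) | p)), 0
2. <><>((p & r) | p), 0   [~->-rule on 1]
3. ~<>((p & r) | p), 0   [~->-rule on 1]
4. ~((p & r) | p), 0   [~<>-rule on 3 via 0R0]
5. ~(p & r), 0   [~|-rule on 4]
6. ~p, 0   [~|-rule on 4]
7. ~r, 0   [~&-rule on 5 (branches; this branch)]
8. <>((p & r) | p), 1   [<>-rule on 2: fresh world 1, 0R1]
9. ~((p & r) | p), 1   [~<>-rule on 3 via 0R1]
10. ~(p & r), 1   [~|-rule on 9]
11. ~p, 1   [~|-rule on 9]
12. ~r, 1   [~&-rule on 10 (branches; this branch)]
13. (p & r) | p, 2   [<>-rule on 8: fresh world 2, 1R2]
14. p, 2   [|-rule on 13 (branches; this branch)]
Accessibility: 0R0, 0R1, 1R0, 1R1, 1R2, 2R1, 2R2
The negation has an open branch (countermodel exists).

No, not valid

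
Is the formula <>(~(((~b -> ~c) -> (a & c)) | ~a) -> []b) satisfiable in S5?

1. <>(~(((~b -> ~c) -> (a & c)) | ~a) -> []b), 0
2. ~(((~b -> ~c) -> (a & c)) | ~a) -> []b, 1
3. []b, 1
4. b, 0
5. b, 1
Accessibility: 0R0, 0R1, 1R0, 1R1

Satisfiable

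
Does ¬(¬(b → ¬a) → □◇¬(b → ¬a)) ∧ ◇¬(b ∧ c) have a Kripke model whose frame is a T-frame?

Yes, satisfiable

1. ¬(¬(b → ¬a) → □◇¬(b → ¬a)) ∧ ◇¬(b ∧ c), 0
2. ¬(¬(b → ¬a) → □◇¬(b → ¬a)), 0
3. ◇¬(b ∧ c), 0
4. ¬(b → ¬a), 0
5. ¬□◇¬(b → ¬a), 0
6. b, 0
7. a, 0
8. ¬(b ∧ c), 1
9. ¬c, 1
10. ¬◇¬(b → ¬a), 2
11. b → ¬a, 2
12. ¬a, 2
Accessibility: 0R0, 0R1, 0R2, 1R1, 2R2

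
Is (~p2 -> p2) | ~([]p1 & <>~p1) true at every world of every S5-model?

Tableau for the negation ~((~p2 -> p2) | ~([]p1 & <>~p1)):
1. ~((~p2 -> p2) | ~([]p1 & <>~p1)), u
2. ~(~p2 -> p2), u
3. []p1 & <>~p1, u
4. ~p2, u
5. []p1, u
6. <>~p1, u
7. p1, u
8. ~p1, v
9. p1, v
Accessibility: uRu, uRv, vRu, vRv
Branch closes: p1 and ~p1 both at v.
Every branch of the negation's tableau closes; the branch above is one of them.

Valid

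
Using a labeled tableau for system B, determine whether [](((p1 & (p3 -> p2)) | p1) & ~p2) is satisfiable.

Yes, satisfiable

1. [](((p1 & (p3 -> p2)) | p1) & ~p2), 0
2. ((p1 & (p3 -> p2)) | p1) & ~p2, 0
3. (p1 & (p3 -> p2)) | p1, 0
4. ~p2, 0
5. p1, 0
Accessibility: 0R0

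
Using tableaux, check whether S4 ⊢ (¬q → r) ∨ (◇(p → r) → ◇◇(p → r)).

Tableau for the negation ¬((¬q → r) ∨ (◇(p → r) → ◇◇(p → r))):
1. ¬((¬q → r) ∨ (◇(p → r) → ◇◇(p → r))), w0
2. ¬(¬q → r), w0
3. ¬(◇(p → r) → ◇◇(p → r)), w0
4. ¬q, w0
5. ¬r, w0
6. ◇(p → r), w0
7. ¬◇◇(p → r), w0
8. ¬◇(p → r), w0
9. ¬(p → r), w0
10. p, w0
11. p → r, w1
12. ¬◇(p → r), w1
13. ¬(p → r), w1
14. p, w1
15. ¬r, w1
16. r, w1
Accessibility: w0Rw0, w0Rw1, w1Rw1
Branch closes: r and ¬r both at w1.
All branches of the negation close; one closing branch shown above.

Yes, valid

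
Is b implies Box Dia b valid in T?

No, not valid

Tableau for the negation not (b implies Box Dia b):
1. not (b implies Box Dia b), u
2. b, u   [neg-implies-rule on 1]
3. not Box Dia b, u   [neg-implies-rule on 1]
4. not Dia b, v   [neg-Box-rule on 3: fresh world v, uRv]
5. not b, v   [neg-Dia-rule on 4 via vRv]
Accessibility: uRu, uRv, vRv
The negation has an open branch (countermodel exists).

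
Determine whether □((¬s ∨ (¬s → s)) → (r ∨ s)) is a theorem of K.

Not valid

Tableau for the negation ¬□((¬s ∨ (¬s → s)) → (r ∨ s)):
1. ¬□((¬s ∨ (¬s → s)) → (r ∨ s)), u
2. ¬((¬s ∨ (¬s → s)) → (r ∨ s)), v
3. ¬s ∨ (¬s → s), v
4. ¬(r ∨ s), v
5. ¬r, v
6. ¬s, v
Accessibility: uRv
The negation has an open branch (countermodel exists).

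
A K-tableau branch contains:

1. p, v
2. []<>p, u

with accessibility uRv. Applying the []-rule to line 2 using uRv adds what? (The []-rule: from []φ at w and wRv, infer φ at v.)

<>p, v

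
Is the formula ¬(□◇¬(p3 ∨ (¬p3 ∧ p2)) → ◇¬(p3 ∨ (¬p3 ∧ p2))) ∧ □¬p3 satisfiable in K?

1. ¬(□◇¬(p3 ∨ (¬p3 ∧ p2)) → ◇¬(p3 ∨ (¬p3 ∧ p2))) ∧ □¬p3, u
2. ¬(□◇¬(p3 ∨ (¬p3 ∧ p2)) → ◇¬(p3 ∨ (¬p3 ∧ p2))), u
3. □¬p3, u
4. □◇¬(p3 ∨ (¬p3 ∧ p2)), u
5. ¬◇¬(p3 ∨ (¬p3 ∧ p2)), u

Satisfiable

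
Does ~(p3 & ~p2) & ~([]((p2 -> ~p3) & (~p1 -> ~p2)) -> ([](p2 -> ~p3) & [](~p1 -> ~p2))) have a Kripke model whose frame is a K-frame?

1. ~(p3 & ~p2) & ~([]((p2 -> ~p3) & (~p1 -> ~p2)) -> ([](p2 -> ~p3) & [](~p1 -> ~p2))), u
2. ~(p3 & ~p2), u   [&-rule on 1]
3. ~([]((p2 -> ~p3) & (~p1 -> ~p2)) -> ([](p2 -> ~p3) & [](~p1 -> ~p2))), u   [&-rule on 1]
4. []((p2 -> ~p3) & (~p1 -> ~p2)), u   [~->-rule on 3]
5. ~([](p2 -> ~p3) & [](~p1 -> ~p2)), u   [~->-rule on 3]
6. p2, u   [~&-rule on 2 (branches; this branch)]
7. ~[](~p1 -> ~p2), u   [~&-rule on 5 (branches; this branch)]
8. ~(~p1 -> ~p2), v   [~[]-rule on 7: fresh world v, uRv]
9. ~p1, v   [~->-rule on 8]
10. p2, v   [~->-rule on 8]
11. (p2 -> ~p3) & (~p1 -> ~p2), v   [[]-rule on 4 via uRv]
12. p2 -> ~p3, v   [&-rule on 11]
13. ~p1 -> ~p2, v   [&-rule on 11]
14. ~p3, v   [->-rule on 12 (branches; this branch)]
15. ~p2, v   [->-rule on 13 (branches; this branch)]
Accessibility: uRv
Branch closes: p2 and ~p2 both at v.
Every branch closes; the branch above is one of them.

Unsatisfiable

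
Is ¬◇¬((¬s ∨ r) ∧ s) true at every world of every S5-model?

Not valid

Tableau for the negation ◇¬((¬s ∨ r) ∧ s):
1. ◇¬((¬s ∨ r) ∧ s), u
2. ¬((¬s ∨ r) ∧ s), v
3. ¬s, v
Accessibility: uRu, uRv, vRu, vRv
The negation has an open branch (countermodel exists).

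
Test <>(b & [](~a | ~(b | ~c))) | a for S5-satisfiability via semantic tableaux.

1. <>(b & [](~a | ~(b | ~c))) | a, 0
2. a, 0
Accessibility: 0R0

Yes, satisfiable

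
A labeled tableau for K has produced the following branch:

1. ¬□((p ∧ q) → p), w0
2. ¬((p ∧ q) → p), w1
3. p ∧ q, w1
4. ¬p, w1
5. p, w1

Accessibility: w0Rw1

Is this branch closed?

Closed

Both p and ¬p appear at w1.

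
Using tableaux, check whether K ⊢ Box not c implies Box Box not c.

No, not valid

Tableau for the negation not (Box not c implies Box Box not c):
1. not (Box not c implies Box Box not c), w0
2. Box not c, w0
3. not Box Box not c, w0
4. not Box not c, w1
5. not c, w1
6. c, w2
Accessibility: w0Rw1, w1Rw2
The negation has an open branch (countermodel exists).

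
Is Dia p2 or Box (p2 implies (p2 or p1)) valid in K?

Tableau for the negation not (Dia p2 or Box (p2 implies (p2 or p1))):
1. not (Dia p2 or Box (p2 implies (p2 or p1))), w0
2. not Dia p2, w0
3. not Box (p2 implies (p2 or p1)), w0
4. not (p2 implies (p2 or p1)), w1
5. p2, w1
6. not (p2 or p1), w1
7. not p2, w1
8. not p1, w1
Accessibility: w0Rw1
Branch closes: p2 and not p2 both at w1.
All branches of the negation close; one closing branch shown above.

Yes, valid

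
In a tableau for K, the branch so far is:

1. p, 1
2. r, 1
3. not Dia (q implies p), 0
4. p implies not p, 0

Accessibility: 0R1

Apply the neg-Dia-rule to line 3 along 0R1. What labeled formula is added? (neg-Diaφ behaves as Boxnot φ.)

not (q implies p), 1

neg-Diaφ behaves as Boxnot φ: propagate the negated body to each accessible world.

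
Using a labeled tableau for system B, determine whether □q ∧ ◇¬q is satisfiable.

1. □q ∧ ◇¬q, w0
2. □q, w0
3. ◇¬q, w0
4. q, w0
5. ¬q, w1
6. q, w1
Accessibility: w0Rw0, w0Rw1, w1Rw0, w1Rw1
Branch closes: q and ¬q both at w1.
All branches of the tableau close; one closing branch shown above.

No, unsatisfiable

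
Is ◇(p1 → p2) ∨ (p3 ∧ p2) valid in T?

Tableau for the negation ¬(◇(p1 → p2) ∨ (p3 ∧ p2)):
1. ¬(◇(p1 → p2) ∨ (p3 ∧ p2)), 0
2. ¬◇(p1 → p2), 0   [¬∨-rule on 1]
3. ¬(p3 ∧ p2), 0   [¬∨-rule on 1]
4. ¬(p1 → p2), 0   [¬◇-rule on 2 via 0R0]
5. p1, 0   [¬→-rule on 4]
6. ¬p2, 0   [¬→-rule on 4]
Accessibility: 0R0
The negation has an open branch (countermodel exists).

No, not valid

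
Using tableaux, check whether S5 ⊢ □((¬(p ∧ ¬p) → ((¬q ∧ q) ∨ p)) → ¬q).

Invalid (countermodel exists)

Tableau for the negation ¬□((¬(p ∧ ¬p) → ((¬q ∧ q) ∨ p)) → ¬q):
1. ¬□((¬(p ∧ ¬p) → ((¬q ∧ q) ∨ p)) → ¬q), u
2. ¬((¬(p ∧ ¬p) → ((¬q ∧ q) ∨ p)) → ¬q), v
3. ¬(p ∧ ¬p) → ((¬q ∧ q) ∨ p), v
4. q, v
5. (¬q ∧ q) ∨ p, v
6. p, v
Accessibility: uRu, uRv, vRu, vRv
The negation has an open branch (countermodel exists).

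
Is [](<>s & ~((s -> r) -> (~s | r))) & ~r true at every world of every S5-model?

Not valid

Tableau for the negation ~([](<>s & ~((s -> r) -> (~s | r))) & ~r):
1. ~([](<>s & ~((s -> r) -> (~s | r))) & ~r), u
2. r, u
Accessibility: uRu
The negation has an open branch (countermodel exists).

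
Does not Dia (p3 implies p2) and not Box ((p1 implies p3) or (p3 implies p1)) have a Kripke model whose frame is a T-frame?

Unsatisfiable

1. not Dia (p3 implies p2) and not Box ((p1 implies p3) or (p3 implies p1)), 0
2. not Dia (p3 implies p2), 0
3. not Box ((p1 implies p3) or (p3 implies p1)), 0
4. not (p3 implies p2), 0
5. p3, 0
6. not p2, 0
7. not ((p1 implies p3) or (p3 implies p1)), 1
8. not (p1 implies p3), 1
9. not (p3 implies p1), 1
10. p1, 1
11. not p3, 1
12. p3, 1
13. not p1, 1
Accessibility: 0R0, 0R1, 1R1
Branch closes: p3 and not p3 both at 1.
(One branch shown.) All branches close.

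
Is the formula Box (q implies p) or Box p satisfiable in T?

1. Box (q implies p) or Box p, 0
2. Box p, 0
3. p, 0
Accessibility: 0R0

Satisfiable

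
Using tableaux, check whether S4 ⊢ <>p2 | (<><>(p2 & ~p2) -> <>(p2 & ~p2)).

Valid

Tableau for the negation ~(<>p2 | (<><>(p2 & ~p2) -> <>(p2 & ~p2))):
1. ~(<>p2 | (<><>(p2 & ~p2) -> <>(p2 & ~p2))), u
2. ~<>p2, u   [~|-rule on 1]
3. ~(<><>(p2 & ~p2) -> <>(p2 & ~p2)), u   [~|-rule on 1]
4. <><>(p2 & ~p2), u   [~->-rule on 3]
5. ~<>(p2 & ~p2), u   [~->-rule on 3]
6. ~p2, u   [~<>-rule on 2 via uRu]
7. ~(p2 & ~p2), u   [~<>-rule on 5 via uRu]
8. <>(p2 & ~p2), v   [<>-rule on 4: fresh world v, uRv]
9. ~p2, v   [~<>-rule on 2 via uRv]
10. ~(p2 & ~p2), v   [~<>-rule on 5 via uRv]
11. p2 & ~p2, w   [<>-rule on 8: fresh world w, vRw]
12. p2, w   [&-rule on 11]
13. ~p2, w   [&-rule on 11]
Accessibility: uRu, uRv, uRw, vRv, vRw, wRw
Branch closes: p2 and ~p2 both at w.
Every branch of the negation's tableau closes; the branch above is one of them.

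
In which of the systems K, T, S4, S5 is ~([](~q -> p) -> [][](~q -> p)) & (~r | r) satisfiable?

T-tableau for the formula:
1. ~([](~q -> p) -> [][](~q -> p)) & (~r | r), u
2. ~([](~q -> p) -> [][](~q -> p)), u
3. ~r | r, u
4. [](~q -> p), u
5. ~[][](~q -> p), u
6. ~q -> p, u
7. r, u
8. p, u
9. ~[](~q -> p), v
10. ~q -> p, v
11. p, v
12. ~(~q -> p), w
13. ~q, w
14. ~p, w
Accessibility: uRu, uRv, vRv, vRw, wRw
Complete open branch: satisfiable in T, hence also in K (this T-model is also a K-model).
S4-tableau for the formula:
1. ~([](~q -> p) -> [][](~q -> p)) & (~r | r), u
2. ~([](~q -> p) -> [][](~q -> p)), u
3. ~r | r, u
4. [](~q -> p), u
5. ~[][](~q -> p), u
6. ~q -> p, u
7. r, u
8. p, u
9. ~[](~q -> p), v
10. ~q -> p, v
11. p, v
12. ~(~q -> p), w
13. ~q, w
14. ~p, w
15. ~q -> p, w
16. p, w
Accessibility: uRu, uRv, uRw, vRv, vRw, wRw
Branch closes: p and ~p both at w.
Every branch closes (one shown): unsatisfiable in S4, hence also in S5 (every S5-frame is an S4-frame).

K, T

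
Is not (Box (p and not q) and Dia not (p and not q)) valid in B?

Yes, valid

Tableau for the negation Box (p and not q) and Dia not (p and not q):
1. Box (p and not q) and Dia not (p and not q), 0
2. Box (p and not q), 0
3. Dia not (p and not q), 0
4. p and not q, 0
5. p, 0
6. not q, 0
7. not (p and not q), 1
8. p and not q, 1
9. p, 1
10. not q, 1
11. q, 1
Accessibility: 0R0, 0R1, 1R0, 1R1
Branch closes: q and not q both at 1.
All branches of the negation close; one closing branch shown above.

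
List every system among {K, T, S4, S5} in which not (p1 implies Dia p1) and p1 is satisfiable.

K

T-tableau for the formula:
1. not (p1 implies Dia p1) and p1, w0
2. not (p1 implies Dia p1), w0   [and-rule on 1]
3. p1, w0   [and-rule on 1]
4. not Dia p1, w0   [neg-implies-rule on 2]
5. not p1, w0   [neg-Dia-rule on 4 via w0Rw0]
Accessibility: w0Rw0
Branch closes: p1 and not p1 both at w0.
Every branch closes (one shown): unsatisfiable in T, hence also in S4, S5 (every S4/S5-frame is a T-frame).
K-tableau for the formula:
1. not (p1 implies Dia p1) and p1, w0
2. not (p1 implies Dia p1), w0   [and-rule on 1]
3. p1, w0   [and-rule on 1]
4. not Dia p1, w0   [neg-implies-rule on 2]
Complete open branch: satisfiable in K.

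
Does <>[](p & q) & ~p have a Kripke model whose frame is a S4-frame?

1. <>[](p & q) & ~p, w0
2. <>[](p & q), w0   [&-rule on 1]
3. ~p, w0   [&-rule on 1]
4. [](p & q), w1   [<>-rule on 2: fresh world w1, w0Rw1]
5. p & q, w1   [[]-rule on 4 via w1Rw1]
6. p, w1   [&-rule on 5]
7. q, w1   [&-rule on 5]
Accessibility: w0Rw0, w0Rw1, w1Rw1

Yes, satisfiable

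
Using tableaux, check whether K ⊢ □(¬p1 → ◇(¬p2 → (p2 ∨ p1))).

Tableau for the negation ¬□(¬p1 → ◇(¬p2 → (p2 ∨ p1))):
1. ¬□(¬p1 → ◇(¬p2 → (p2 ∨ p1))), w0
2. ¬(¬p1 → ◇(¬p2 → (p2 ∨ p1))), w1
3. ¬p1, w1
4. ¬◇(¬p2 → (p2 ∨ p1)), w1
Accessibility: w0Rw1
The negation has an open branch (countermodel exists).

Invalid (countermodel exists)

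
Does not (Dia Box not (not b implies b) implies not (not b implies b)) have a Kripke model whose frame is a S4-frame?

1. not (Dia Box not (not b implies b) implies not (not b implies b)), w0
2. Dia Box not (not b implies b), w0
3. not b implies b, w0
4. b, w0
5. Box not (not b implies b), w1
6. not (not b implies b), w1
7. not b, w1
Accessibility: w0Rw0, w0Rw1, w1Rw1

Satisfiable (open branch found)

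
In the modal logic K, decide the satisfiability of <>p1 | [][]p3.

1. <>p1 | [][]p3, 0
2. [][]p3, 0

Satisfiable (open branch found)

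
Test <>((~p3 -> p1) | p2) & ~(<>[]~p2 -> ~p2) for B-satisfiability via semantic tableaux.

1. <>((~p3 -> p1) | p2) & ~(<>[]~p2 -> ~p2), w0
2. <>((~p3 -> p1) | p2), w0
3. ~(<>[]~p2 -> ~p2), w0
4. <>[]~p2, w0
5. p2, w0
6. (~p3 -> p1) | p2, w1
7. ~p3 -> p1, w1
8. p1, w1
9. []~p2, w2
10. ~p2, w0
Accessibility: w0Rw0, w0Rw1, w0Rw2, w1Rw0, w1Rw1, w2Rw0, w2Rw2
Branch closes: p2 and ~p2 both at w0.
All branches of the tableau close; one closing branch shown above.

No, unsatisfiable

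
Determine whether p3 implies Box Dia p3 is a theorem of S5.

Tableau for the negation not (p3 implies Box Dia p3):
1. not (p3 implies Box Dia p3), w0
2. p3, w0   [neg-implies-rule on 1]
3. not Box Dia p3, w0   [neg-implies-rule on 1]
4. not Dia p3, w1   [neg-Box-rule on 3: fresh world w1, w0Rw1]
5. not p3, w0   [neg-Dia-rule on 4 via w1Rw0]
Accessibility: w0Rw0, w0Rw1, w1Rw0, w1Rw1
Branch closes: p3 and not p3 both at w0.
All branches of the negation close; one closing branch shown above.

Valid in S5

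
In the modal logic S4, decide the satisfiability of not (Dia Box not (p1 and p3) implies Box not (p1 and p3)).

1. not (Dia Box not (p1 and p3) implies Box not (p1 and p3)), w0
2. Dia Box not (p1 and p3), w0
3. not Box not (p1 and p3), w0
4. Box not (p1 and p3), w1
5. not (p1 and p3), w1
6. not p3, w1
7. p1 and p3, w2
8. p1, w2
9. p3, w2
Accessibility: w0Rw0, w0Rw1, w0Rw2, w1Rw1, w2Rw2

Satisfiable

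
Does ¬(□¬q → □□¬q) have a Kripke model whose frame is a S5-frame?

Unsatisfiable (every branch closes)

1. ¬(□¬q → □□¬q), w0
2. □¬q, w0
3. ¬□□¬q, w0
4. ¬q, w0
5. ¬□¬q, w1
6. ¬q, w1
7. q, w2
8. ¬q, w2
Accessibility: w0Rw0, w0Rw1, w0Rw2, w1Rw0, w1Rw1, w1Rw2, w2Rw0, w2Rw1, w2Rw2
Branch closes: q and ¬q both at w2.
(One branch shown.) All branches close.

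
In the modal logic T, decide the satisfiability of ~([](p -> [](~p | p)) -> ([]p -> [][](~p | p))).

1. ~([](p -> [](~p | p)) -> ([]p -> [][](~p | p))), w0
2. [](p -> [](~p | p)), w0
3. ~([]p -> [][](~p | p)), w0
4. []p, w0
5. ~[][](~p | p), w0
6. p -> [](~p | p), w0
7. p, w0
8. [](~p | p), w0
9. ~p | p, w0
10. ~[](~p | p), w1
11. p -> [](~p | p), w1
12. p, w1
13. ~p | p, w1
14. [](~p | p), w1
15. ~(~p | p), w2
16. p, w2
17. ~p, w2
Accessibility: w0Rw0, w0Rw1, w1Rw1, w1Rw2, w2Rw2
Branch closes: p and ~p both at w2.
(One branch shown.) All branches close.

Unsatisfiable (every branch closes)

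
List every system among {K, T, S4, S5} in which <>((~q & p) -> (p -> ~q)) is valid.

T-tableau for the negation ~<>((~q & p) -> (p -> ~q)):
1. ~<>((~q & p) -> (p -> ~q)), 0
2. ~((~q & p) -> (p -> ~q)), 0
3. ~q & p, 0
4. ~(p -> ~q), 0
5. ~q, 0
6. p, 0
7. q, 0
Accessibility: 0R0
Branch closes: q and ~q both at 0.
Every branch closes (one shown): valid in T, hence also in S4, S5 (every theorem of T is a theorem of S4 and S5).
K-tableau for the negation ~<>((~q & p) -> (p -> ~q)):
1. ~<>((~q & p) -> (p -> ~q)), 0
Complete open branch: countermodel on a K-frame, so not valid in K.

T, S4, S5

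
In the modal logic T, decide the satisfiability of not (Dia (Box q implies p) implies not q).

1. not (Dia (Box q implies p) implies not q), w0
2. Dia (Box q implies p), w0
3. q, w0
4. Box q implies p, w1
5. p, w1
Accessibility: w0Rw0, w0Rw1, w1Rw1

Yes, satisfiable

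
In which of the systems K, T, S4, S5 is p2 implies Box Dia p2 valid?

S5

S5-tableau for the negation not (p2 implies Box Dia p2):
1. not (p2 implies Box Dia p2), w0
2. p2, w0   [neg-implies-rule on 1]
3. not Box Dia p2, w0   [neg-implies-rule on 1]
4. not Dia p2, w1   [neg-Box-rule on 3: fresh world w1, w0Rw1]
5. not p2, w0   [neg-Dia-rule on 4 via w1Rw0]
Accessibility: w0Rw0, w0Rw1, w1Rw0, w1Rw1
Branch closes: p2 and not p2 both at w0.
Every branch closes (one shown): valid in S5.
S4-tableau for the negation not (p2 implies Box Dia p2):
1. not (p2 implies Box Dia p2), w0
2. p2, w0   [neg-implies-rule on 1]
3. not Box Dia p2, w0   [neg-implies-rule on 1]
4. not Dia p2, w1   [neg-Box-rule on 3: fresh world w1, w0Rw1]
5. not p2, w1   [neg-Dia-rule on 4 via w1Rw1]
Accessibility: w0Rw0, w0Rw1, w1Rw1
Complete open branch: countermodel on an S4-frame, so not valid in S4, nor in K, T (the same frame is also a K-frame and a T-frame).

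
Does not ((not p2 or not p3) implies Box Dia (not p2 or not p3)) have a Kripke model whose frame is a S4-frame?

Yes, satisfiable

1. not ((not p2 or not p3) implies Box Dia (not p2 or not p3)), 0
2. not p2 or not p3, 0   [neg-implies-rule on 1]
3. not Box Dia (not p2 or not p3), 0   [neg-implies-rule on 1]
4. not p3, 0   [or-rule on 2 (branches; this branch)]
5. not Dia (not p2 or not p3), 1   [neg-Box-rule on 3: fresh world 1, 0R1]
6. not (not p2 or not p3), 1   [neg-Dia-rule on 5 via 1R1]
7. p2, 1   [neg-or-rule on 6]
8. p3, 1   [neg-or-rule on 6]
Accessibility: 0R0, 0R1, 1R1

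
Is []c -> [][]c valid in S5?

Yes, valid

Tableau for the negation ~([]c -> [][]c):
1. ~([]c -> [][]c), 0
2. []c, 0
3. ~[][]c, 0
4. c, 0
5. ~[]c, 1
6. c, 1
7. ~c, 2
8. c, 2
Accessibility: 0R0, 0R1, 0R2, 1R0, 1R1, 1R2, 2R0, 2R1, 2R2
Branch closes: c and ~c both at 2.
All branches of the negation close; one closing branch shown above.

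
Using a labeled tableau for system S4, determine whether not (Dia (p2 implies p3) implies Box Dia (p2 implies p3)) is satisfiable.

Yes, satisfiable

1. not (Dia (p2 implies p3) implies Box Dia (p2 implies p3)), 0
2. Dia (p2 implies p3), 0   [neg-implies-rule on 1]
3. not Box Dia (p2 implies p3), 0   [neg-implies-rule on 1]
4. p2 implies p3, 1   [Dia-rule on 2: fresh world 1, 0R1]
5. p3, 1   [implies-rule on 4 (branches; this branch)]
6. not Dia (p2 implies p3), 2   [neg-Box-rule on 3: fresh world 2, 0R2]
7. not (p2 implies p3), 2   [neg-Dia-rule on 6 via 2R2]
8. p2, 2   [neg-implies-rule on 7]
9. not p3, 2   [neg-implies-rule on 7]
Accessibility: 0R0, 0R1, 0R2, 1R1, 2R2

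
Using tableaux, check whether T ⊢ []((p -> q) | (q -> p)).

Tableau for the negation ~[]((p -> q) | (q -> p)):
1. ~[]((p -> q) | (q -> p)), 0
2. ~((p -> q) | (q -> p)), 1   [~[]-rule on 1: fresh world 1, 0R1]
3. ~(p -> q), 1   [~|-rule on 2]
4. ~(q -> p), 1   [~|-rule on 2]
5. p, 1   [~->-rule on 3]
6. ~q, 1   [~->-rule on 3]
7. q, 1   [~->-rule on 4]
8. ~p, 1   [~->-rule on 4]
Accessibility: 0R0, 0R1, 1R1
Branch closes: q and ~q both at 1.
Every branch of the negation's tableau closes; the branch above is one of them.

Yes, valid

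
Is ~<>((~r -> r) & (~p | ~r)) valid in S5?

Tableau for the negation <>((~r -> r) & (~p | ~r)):
1. <>((~r -> r) & (~p | ~r)), u
2. (~r -> r) & (~p | ~r), v
3. ~r -> r, v
4. ~p | ~r, v
5. r, v
6. ~p, v
Accessibility: uRu, uRv, vRu, vRv
The negation has an open branch (countermodel exists).

No, not valid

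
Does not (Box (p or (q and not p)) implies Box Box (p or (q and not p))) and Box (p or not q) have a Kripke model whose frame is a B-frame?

1. not (Box (p or (q and not p)) implies Box Box (p or (q and not p))) and Box (p or not q), w0
2. not (Box (p or (q and not p)) implies Box Box (p or (q and not p))), w0   [and-rule on 1]
3. Box (p or not q), w0   [and-rule on 1]
4. Box (p or (q and not p)), w0   [neg-implies-rule on 2]
5. not Box Box (p or (q and not p)), w0   [neg-implies-rule on 2]
6. p or not q, w0   [Box-rule on 3 via w0Rw0]
7. p or (q and not p), w0   [Box-rule on 4 via w0Rw0]
8. not q, w0   [or-rule on 6 (branches; this branch)]
9. p, w0   [or-rule on 7 (branches; this branch)]
10. not Box (p or (q and not p)), w1   [neg-Box-rule on 5: fresh world w1, w0Rw1]
11. p or not q, w1   [Box-rule on 3 via w0Rw1]
12. p or (q and not p), w1   [Box-rule on 4 via w0Rw1]
13. not q, w1   [or-rule on 11 (branches; this branch)]
14. p, w1   [or-rule on 12 (branches; this branch)]
15. not (p or (q and not p)), w2   [neg-Box-rule on 10: fresh world w2, w1Rw2]
16. not p, w2   [neg-or-rule on 15]
17. not (q and not p), w2   [neg-or-rule on 15]
18. not q, w2   [neg-and-rule on 17 (branches; this branch)]
Accessibility: w0Rw0, w0Rw1, w1Rw0, w1Rw1, w1Rw2, w2Rw1, w2Rw2

Yes, satisfiable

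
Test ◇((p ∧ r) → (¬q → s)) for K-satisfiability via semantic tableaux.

Satisfiable

1. ◇((p ∧ r) → (¬q → s)), w0
2. (p ∧ r) → (¬q → s), w1   [◇-rule on 1: fresh world w1, w0Rw1]
3. ¬q → s, w1   [→-rule on 2 (branches; this branch)]
4. s, w1   [→-rule on 3 (branches; this branch)]
Accessibility: w0Rw1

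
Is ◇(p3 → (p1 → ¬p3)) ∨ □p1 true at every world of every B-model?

Yes, valid

Tableau for the negation ¬(◇(p3 → (p1 → ¬p3)) ∨ □p1):
1. ¬(◇(p3 → (p1 → ¬p3)) ∨ □p1), w0
2. ¬◇(p3 → (p1 → ¬p3)), w0
3. ¬□p1, w0
4. ¬(p3 → (p1 → ¬p3)), w0
5. p3, w0
6. ¬(p1 → ¬p3), w0
7. p1, w0
8. ¬p1, w1
9. ¬(p3 → (p1 → ¬p3)), w1
10. p3, w1
11. ¬(p1 → ¬p3), w1
12. p1, w1
Accessibility: w0Rw0, w0Rw1, w1Rw0, w1Rw1
Branch closes: p1 and ¬p1 both at w1.
All branches of the negation close; one closing branch shown above.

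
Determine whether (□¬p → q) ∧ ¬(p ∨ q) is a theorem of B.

Tableau for the negation ¬((□¬p → q) ∧ ¬(p ∨ q)):
1. ¬((□¬p → q) ∧ ¬(p ∨ q)), 0
2. p ∨ q, 0
3. q, 0
Accessibility: 0R0
The negation has an open branch (countermodel exists).

Invalid (countermodel exists)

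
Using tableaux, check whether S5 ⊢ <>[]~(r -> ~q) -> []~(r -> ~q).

Tableau for the negation ~(<>[]~(r -> ~q) -> []~(r -> ~q)):
1. ~(<>[]~(r -> ~q) -> []~(r -> ~q)), u
2. <>[]~(r -> ~q), u   [~->-rule on 1]
3. ~[]~(r -> ~q), u   [~->-rule on 1]
4. []~(r -> ~q), v   [<>-rule on 2: fresh world v, uRv]
5. ~(r -> ~q), u   [[]-rule on 4 via vRu]
6. r, u   [~->-rule on 5]
7. q, u   [~->-rule on 5]
8. ~(r -> ~q), v   [[]-rule on 4 via vRv]
9. r, v   [~->-rule on 8]
10. q, v   [~->-rule on 8]
11. r -> ~q, w   [~[]-rule on 3: fresh world w, uRw]
12. ~(r -> ~q), w   [[]-rule on 4 via vRw]
13. r, w   [~->-rule on 12]
14. q, w   [~->-rule on 12]
15. ~q, w   [->-rule on 11 (branches; this branch)]
Accessibility: uRu, uRv, uRw, vRu, vRv, vRw, wRu, wRv, wRw
Branch closes: q and ~q both at w.
All branches of the negation close; one closing branch shown above.

Valid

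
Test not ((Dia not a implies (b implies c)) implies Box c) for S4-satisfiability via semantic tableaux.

1. not ((Dia not a implies (b implies c)) implies Box c), u
2. Dia not a implies (b implies c), u
3. not Box c, u
4. b implies c, u
5. c, u
6. not c, v
Accessibility: uRu, uRv, vRv

Satisfiable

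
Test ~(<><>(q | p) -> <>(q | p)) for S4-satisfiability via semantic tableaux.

No, unsatisfiable

1. ~(<><>(q | p) -> <>(q | p)), w0
2. <><>(q | p), w0
3. ~<>(q | p), w0
4. ~(q | p), w0
5. ~q, w0
6. ~p, w0
7. <>(q | p), w1
8. ~(q | p), w1
9. ~q, w1
10. ~p, w1
11. q | p, w2
12. ~(q | p), w2
13. ~q, w2
14. ~p, w2
15. p, w2
Accessibility: w0Rw0, w0Rw1, w0Rw2, w1Rw1, w1Rw2, w2Rw2
Branch closes: p and ~p both at w2.
Every branch closes; the branch above is one of them.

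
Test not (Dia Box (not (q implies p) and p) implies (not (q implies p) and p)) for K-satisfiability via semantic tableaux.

Satisfiable (open branch found)

1. not (Dia Box (not (q implies p) and p) implies (not (q implies p) and p)), w0
2. Dia Box (not (q implies p) and p), w0
3. not (not (q implies p) and p), w0
4. not p, w0
5. Box (not (q implies p) and p), w1
Accessibility: w0Rw1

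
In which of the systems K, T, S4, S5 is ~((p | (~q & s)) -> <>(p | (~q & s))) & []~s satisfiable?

T-tableau for the formula:
1. ~((p | (~q & s)) -> <>(p | (~q & s))) & []~s, 0
2. ~((p | (~q & s)) -> <>(p | (~q & s))), 0
3. []~s, 0
4. p | (~q & s), 0
5. ~<>(p | (~q & s)), 0
6. ~s, 0
7. ~(p | (~q & s)), 0
8. ~p, 0
9. ~(~q & s), 0
10. ~q & s, 0
11. ~q, 0
12. s, 0
Accessibility: 0R0
Branch closes: s and ~s both at 0.
Every branch closes (one shown): unsatisfiable in T, hence also in S4, S5 (every S4/S5-frame is a T-frame).
K-tableau for the formula:
1. ~((p | (~q & s)) -> <>(p | (~q & s))) & []~s, 0
2. ~((p | (~q & s)) -> <>(p | (~q & s))), 0
3. []~s, 0
4. p | (~q & s), 0
5. ~<>(p | (~q & s)), 0
6. ~q & s, 0
7. ~q, 0
8. s, 0
Complete open branch: satisfiable in K.

K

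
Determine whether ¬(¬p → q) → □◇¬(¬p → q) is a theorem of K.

No, not valid

Tableau for the negation ¬(¬(¬p → q) → □◇¬(¬p → q)):
1. ¬(¬(¬p → q) → □◇¬(¬p → q)), 0
2. ¬(¬p → q), 0
3. ¬□◇¬(¬p → q), 0
4. ¬p, 0
5. ¬q, 0
6. ¬◇¬(¬p → q), 1
Accessibility: 0R1
The negation has an open branch (countermodel exists).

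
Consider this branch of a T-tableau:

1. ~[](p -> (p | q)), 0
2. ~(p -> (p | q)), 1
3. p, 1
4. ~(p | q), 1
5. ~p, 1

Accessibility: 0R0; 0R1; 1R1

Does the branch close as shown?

Yes, closed

Both p and ~p appear at 1.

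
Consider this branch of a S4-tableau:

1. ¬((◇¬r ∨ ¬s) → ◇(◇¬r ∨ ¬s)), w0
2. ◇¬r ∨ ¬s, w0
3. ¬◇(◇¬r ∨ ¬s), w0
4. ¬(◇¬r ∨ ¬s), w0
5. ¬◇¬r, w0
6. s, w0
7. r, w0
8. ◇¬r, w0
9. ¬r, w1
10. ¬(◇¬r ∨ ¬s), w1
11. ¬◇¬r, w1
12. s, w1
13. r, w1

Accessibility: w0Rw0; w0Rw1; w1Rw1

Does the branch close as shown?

Yes, closed

Both r and ¬r appear at w1.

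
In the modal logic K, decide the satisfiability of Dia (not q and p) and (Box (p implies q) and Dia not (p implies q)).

1. Dia (not q and p) and (Box (p implies q) and Dia not (p implies q)), u
2. Dia (not q and p), u   [and-rule on 1]
3. Box (p implies q) and Dia not (p implies q), u   [and-rule on 1]
4. Box (p implies q), u   [and-rule on 3]
5. Dia not (p implies q), u   [and-rule on 3]
6. not q and p, v   [Dia-rule on 2: fresh world v, uRv]
7. not q, v   [and-rule on 6]
8. p, v   [and-rule on 6]
9. p implies q, v   [Box-rule on 4 via uRv]
10. q, v   [implies-rule on 9 (branches; this branch)]
Accessibility: uRv
Branch closes: q and not q both at v.
Every branch closes; the branch above is one of them.

Unsatisfiable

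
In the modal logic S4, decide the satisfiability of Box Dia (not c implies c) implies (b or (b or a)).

Satisfiable

1. Box Dia (not c implies c) implies (b or (b or a)), 0
2. b or (b or a), 0
3. b or a, 0
4. a, 0
Accessibility: 0R0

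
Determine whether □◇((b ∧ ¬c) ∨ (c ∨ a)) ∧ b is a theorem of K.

Not valid

Tableau for the negation ¬(□◇((b ∧ ¬c) ∨ (c ∨ a)) ∧ b):
1. ¬(□◇((b ∧ ¬c) ∨ (c ∨ a)) ∧ b), w0
2. ¬b, w0
The negation has an open branch (countermodel exists).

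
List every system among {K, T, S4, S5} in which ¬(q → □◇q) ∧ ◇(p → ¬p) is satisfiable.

K, T, S4

S4-tableau for the formula:
1. ¬(q → □◇q) ∧ ◇(p → ¬p), u
2. ¬(q → □◇q), u   [∧-rule on 1]
3. ◇(p → ¬p), u   [∧-rule on 1]
4. q, u   [¬→-rule on 2]
5. ¬□◇q, u   [¬→-rule on 2]
6. p → ¬p, v   [◇-rule on 3: fresh world v, uRv]
7. ¬p, v   [→-rule on 6 (branches; this branch)]
8. ¬◇q, w   [¬□-rule on 5: fresh world w, uRw]
9. ¬q, w   [¬◇-rule on 8 via wRw]
Accessibility: uRu, uRv, uRw, vRv, wRw
Complete open branch: satisfiable in S4, hence also in K, T (this S4-model is also a K-model and a T-model).
S5-tableau for the formula:
1. ¬(q → □◇q) ∧ ◇(p → ¬p), u
2. ¬(q → □◇q), u   [∧-rule on 1]
3. ◇(p → ¬p), u   [∧-rule on 1]
4. q, u   [¬→-rule on 2]
5. ¬□◇q, u   [¬→-rule on 2]
6. p → ¬p, v   [◇-rule on 3: fresh world v, uRv]
7. ¬p, v   [→-rule on 6 (branches; this branch)]
8. ¬◇q, w   [¬□-rule on 5: fresh world w, uRw]
9. ¬q, u   [¬◇-rule on 8 via wRu]
Accessibility: uRu, uRv, uRw, vRu, vRv, vRw, wRu, wRv, wRw
Branch closes: q and ¬q both at u.
Every branch closes (one shown): unsatisfiable in S5.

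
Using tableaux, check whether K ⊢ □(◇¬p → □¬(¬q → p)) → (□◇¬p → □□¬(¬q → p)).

Yes, valid

Tableau for the negation ¬(□(◇¬p → □¬(¬q → p)) → (□◇¬p → □□¬(¬q → p))):
1. ¬(□(◇¬p → □¬(¬q → p)) → (□◇¬p → □□¬(¬q → p))), u
2. □(◇¬p → □¬(¬q → p)), u
3. ¬(□◇¬p → □□¬(¬q → p)), u
4. □◇¬p, u
5. ¬□□¬(¬q → p), u
6. ¬□¬(¬q → p), v
7. ◇¬p → □¬(¬q → p), v
8. ◇¬p, v
9. ¬◇¬p, v
10. ¬q → p, w
11. p, w
12. ¬p, x
13. p, x
Accessibility: uRv, vRw, vRx
Branch closes: p and ¬p both at x.
Every branch of the negation's tableau closes; the branch above is one of them.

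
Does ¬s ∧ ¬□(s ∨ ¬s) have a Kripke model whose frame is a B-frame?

No, unsatisfiable

1. ¬s ∧ ¬□(s ∨ ¬s), u
2. ¬s, u
3. ¬□(s ∨ ¬s), u
4. ¬(s ∨ ¬s), v
5. ¬s, v
6. s, v
Accessibility: uRu, uRv, vRu, vRv
Branch closes: s and ¬s both at v.
Every branch closes; the branch above is one of them.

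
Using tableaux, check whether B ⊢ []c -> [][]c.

Invalid (countermodel exists)

Tableau for the negation ~([]c -> [][]c):
1. ~([]c -> [][]c), 0
2. []c, 0
3. ~[][]c, 0
4. c, 0
5. ~[]c, 1
6. c, 1
7. ~c, 2
Accessibility: 0R0, 0R1, 1R0, 1R1, 1R2, 2R1, 2R2
The negation has an open branch (countermodel exists).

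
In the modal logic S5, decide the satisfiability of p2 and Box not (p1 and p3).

Satisfiable

1. p2 and Box not (p1 and p3), 0
2. p2, 0
3. Box not (p1 and p3), 0
4. not (p1 and p3), 0
5. not p3, 0
Accessibility: 0R0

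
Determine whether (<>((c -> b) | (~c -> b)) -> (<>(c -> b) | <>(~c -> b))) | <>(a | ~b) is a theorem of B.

Valid

Tableau for the negation ~((<>((c -> b) | (~c -> b)) -> (<>(c -> b) | <>(~c -> b))) | <>(a | ~b)):
1. ~((<>((c -> b) | (~c -> b)) -> (<>(c -> b) | <>(~c -> b))) | <>(a | ~b)), 0
2. ~(<>((c -> b) | (~c -> b)) -> (<>(c -> b) | <>(~c -> b))), 0
3. ~<>(a | ~b), 0
4. <>((c -> b) | (~c -> b)), 0
5. ~(<>(c -> b) | <>(~c -> b)), 0
6. ~<>(c -> b), 0
7. ~<>(~c -> b), 0
8. ~(a | ~b), 0
9. ~a, 0
10. b, 0
11. ~(c -> b), 0
12. c, 0
13. ~b, 0
Accessibility: 0R0
Branch closes: b and ~b both at 0.
Every branch of the negation's tableau closes; the branch above is one of them.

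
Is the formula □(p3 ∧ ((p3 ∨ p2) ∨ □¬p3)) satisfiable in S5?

Satisfiable (open branch found)

1. □(p3 ∧ ((p3 ∨ p2) ∨ □¬p3)), 0
2. p3 ∧ ((p3 ∨ p2) ∨ □¬p3), 0
3. p3, 0
4. (p3 ∨ p2) ∨ □¬p3, 0
5. p3 ∨ p2, 0
6. p2, 0
Accessibility: 0R0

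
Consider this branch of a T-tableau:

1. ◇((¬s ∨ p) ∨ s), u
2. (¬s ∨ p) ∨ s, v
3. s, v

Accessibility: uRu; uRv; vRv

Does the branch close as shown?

No atom appears with both signs at the same world.

Not closed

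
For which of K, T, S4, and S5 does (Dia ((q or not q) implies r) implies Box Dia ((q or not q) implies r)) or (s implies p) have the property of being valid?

S4-tableau for the negation not ((Dia ((q or not q) implies r) implies Box Dia ((q or not q) implies r)) or (s implies p)):
1. not ((Dia ((q or not q) implies r) implies Box Dia ((q or not q) implies r)) or (s implies p)), w0
2. not (Dia ((q or not q) implies r) implies Box Dia ((q or not q) implies r)), w0
3. not (s implies p), w0
4. Dia ((q or not q) implies r), w0
5. not Box Dia ((q or not q) implies r), w0
6. s, w0
7. not p, w0
8. (q or not q) implies r, w1
9. r, w1
10. not Dia ((q or not q) implies r), w2
11. not ((q or not q) implies r), w2
12. q or not q, w2
13. not r, w2
14. not q, w2
Accessibility: w0Rw0, w0Rw1, w0Rw2, w1Rw1, w2Rw2
Complete open branch: countermodel on an S4-frame, so not valid in S4, nor in K, T (the same frame is also a K-frame and a T-frame).
S5-tableau for the negation not ((Dia ((q or not q) implies r) implies Box Dia ((q or not q) implies r)) or (s implies p)):
1. not ((Dia ((q or not q) implies r) implies Box Dia ((q or not q) implies r)) or (s implies p)), w0
2. not (Dia ((q or not q) implies r) implies Box Dia ((q or not q) implies r)), w0
3. not (s implies p), w0
4. Dia ((q or not q) implies r), w0
5. not Box Dia ((q or not q) implies r), w0
6. s, w0
7. not p, w0
8. (q or not q) implies r, w1
9. r, w1
10. not Dia ((q or not q) implies r), w2
11. not ((q or not q) implies r), w0
12. q or not q, w0
13. not r, w0
14. not ((q or not q) implies r), w1
15. q or not q, w1
16. not r, w1
Accessibility: w0Rw0, w0Rw1, w0Rw2, w1Rw0, w1Rw1, w1Rw2, w2Rw0, w2Rw1, w2Rw2
Branch closes: r and not r both at w1.
Every branch closes (one shown): valid in S5.

S5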